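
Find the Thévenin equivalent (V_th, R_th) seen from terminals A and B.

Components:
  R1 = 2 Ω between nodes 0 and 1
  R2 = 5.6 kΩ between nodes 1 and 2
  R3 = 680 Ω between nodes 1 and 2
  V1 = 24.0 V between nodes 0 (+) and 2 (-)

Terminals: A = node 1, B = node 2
Step 1 — V_th is the open-circuit voltage V_A - V_B (nothing connected across the terminals).
Nodal analysis, taking node 2 as the 0 V reference.
Source V1 fixes V_0 = 24 V.
KCL at each unknown node (sum of currents leaving = 0; resistances in Ω):
  Node 1: (V_1 - 24)/2 + (V_1 - 0)/5600 + (V_1 - 0)/680 = 0
Collecting terms: 0.5016 × V_1 = 12  =>  V_1 = 23.92 V
V_th = V_1 - V_2 = 23.92 - 0 = 23.92 V
Step 2 — R_th: zero the source — replace V1 by a short circuit (node 2 merges into node 0) — and find the resistance seen between A (node 1) and B (node 0).
Reduce the network between node 1 (A) and node 0 (B) by series/parallel combination:
  Rp1 = R1 ‖ R2 ‖ R3 (parallel, all between nodes 0 and 1) = 1/(1/2 + 1/5600 + 1/680) = 1.993 Ω
R_th = 1.993 Ω

Final answer: V_th = 23.92 V, R_th = 1.993 Ω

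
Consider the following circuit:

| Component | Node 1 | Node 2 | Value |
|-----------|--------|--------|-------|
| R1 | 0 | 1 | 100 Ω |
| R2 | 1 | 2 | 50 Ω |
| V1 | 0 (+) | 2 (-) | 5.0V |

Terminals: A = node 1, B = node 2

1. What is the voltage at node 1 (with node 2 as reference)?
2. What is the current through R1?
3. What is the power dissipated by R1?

Nodal analysis, taking node 2 as the 0 V reference.
Source V1 fixes V_0 = 5 V.
KCL at each unknown node (sum of currents leaving = 0; resistances in Ω):
  Node 1: (V_1 - 5)/100 + (V_1 - 0)/50 = 0
Collecting terms: 0.03 × V_1 = 0.05  =>  V_1 = 1.667 V
Part 1:
  Read off the nodal solution: V_1 = 1.667 V
Part 2:
  I_R1 = (V_0 - V_1)/R1 = (5 - 1.667)/100 = 0.03333 A
  Magnitude: I_R1 = 0.03333 A
Part 3:
  I_R1 = (V_0 - V_1)/R1 = (5 - 1.667)/100 = 0.03333 A
  P_R1 = I_R1² × R1 = (0.03333)² × 100 = 0.1111 W

Final answers:
1. V_1 = 1.667 V
2. I_R1 = 0.03333 A
3. P_R1 = 0.1111 W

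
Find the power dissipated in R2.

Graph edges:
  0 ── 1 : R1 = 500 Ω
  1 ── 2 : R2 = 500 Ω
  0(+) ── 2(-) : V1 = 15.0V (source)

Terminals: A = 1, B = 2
Nodal analysis, taking node 2 as the 0 V reference.
Source V1 fixes V_0 = 15 V.
KCL at each unknown node (sum of currents leaving = 0; resistances in Ω):
  Node 1: (V_1 - 15)/500 + (V_1 - 0)/500 = 0
Collecting terms: 0.004 × V_1 = 0.03  =>  V_1 = 7.5 V
I_R2 = (V_1 - V_2)/R2 = (7.5 - 0)/500 = 0.015 A
P_R2 = I_R2² × R2 = (0.015)² × 500 = 0.1125 W

Final answer: 0.1125 W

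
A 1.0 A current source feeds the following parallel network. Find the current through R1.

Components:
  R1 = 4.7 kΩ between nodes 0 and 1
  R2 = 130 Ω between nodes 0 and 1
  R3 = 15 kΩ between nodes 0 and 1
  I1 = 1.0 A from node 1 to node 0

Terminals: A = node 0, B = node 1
All resistors sit directly between nodes 0 and 1, so they are in parallel and share one voltage V; the full source current 1 A splits among them.
1/R_par = 1/4700 + 1/130 + 1/15000 = 0.007972 S  =>  R_par = 125.4 Ω
V = I × R_par = 1 × 125.4 = 125.4 V
I_R1 = V/R1 = 125.4/4700 = 0.02669 A

Final answer: 0.02669 A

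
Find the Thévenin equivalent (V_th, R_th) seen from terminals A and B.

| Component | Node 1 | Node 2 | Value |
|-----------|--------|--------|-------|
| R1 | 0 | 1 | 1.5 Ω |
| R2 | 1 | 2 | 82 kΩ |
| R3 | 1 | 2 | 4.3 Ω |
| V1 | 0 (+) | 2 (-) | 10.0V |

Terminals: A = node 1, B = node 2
Step 1 — V_th is the open-circuit voltage V_A - V_B (nothing connected across the terminals).
Nodal analysis, taking node 2 as the 0 V reference.
Source V1 fixes V_0 = 10 V.
KCL at each unknown node (sum of currents leaving = 0; resistances in Ω):
  Node 1: (V_1 - 10)/1.5 + (V_1 - 0)/82000 + (V_1 - 0)/4.3 = 0
Collecting terms: 0.8992 × V_1 = 6.667  =>  V_1 = 7.414 V
V_th = V_1 - V_2 = 7.414 - 0 = 7.414 V
Step 2 — R_th: zero the source — replace V1 by a short circuit (node 2 merges into node 0) — and find the resistance seen between A (node 1) and B (node 0).
Reduce the network between node 1 (A) and node 0 (B) by series/parallel combination:
  Rp1 = R1 ‖ R2 ‖ R3 (parallel, all between nodes 0 and 1) = 1/(1/1.5 + 1/82000 + 1/4.3) = 1.112 Ω
R_th = 1.112 Ω

Final answer: V_th = 7.414 V, R_th = 1.112 Ω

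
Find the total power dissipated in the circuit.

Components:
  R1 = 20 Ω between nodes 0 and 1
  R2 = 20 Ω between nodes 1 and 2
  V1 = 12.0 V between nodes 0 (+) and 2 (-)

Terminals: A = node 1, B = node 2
Nodal analysis, taking node 2 as the 0 V reference.
Source V1 fixes V_0 = 12 V.
KCL at each unknown node (sum of currents leaving = 0; resistances in Ω):
  Node 1: (V_1 - 12)/20 + (V_1 - 0)/20 = 0
Collecting terms: 0.1 × V_1 = 0.6  =>  V_1 = 6 V
Power in each resistor, P = (ΔV)²/R:
  P_R1 = (12 - 6)²/20 = 1.8 W
  P_R2 = (6 - 0)²/20 = 1.8 W
P_total = P_R1 + P_R2 = 3.6 W

Final answer: 3.6 W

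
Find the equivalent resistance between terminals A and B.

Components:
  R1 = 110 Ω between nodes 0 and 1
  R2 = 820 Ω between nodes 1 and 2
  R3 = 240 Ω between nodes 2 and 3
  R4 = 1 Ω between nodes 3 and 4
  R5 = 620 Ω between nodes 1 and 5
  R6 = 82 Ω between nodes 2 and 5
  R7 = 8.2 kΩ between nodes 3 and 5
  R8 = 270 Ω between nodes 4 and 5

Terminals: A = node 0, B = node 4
The network is not a plain series/parallel combination. Inject a 1 A test current into terminal A (node 0) and return it from terminal B (node 4); then R_eq = V_A / (1 A).
Nodal analysis, taking node 4 as the 0 V reference.
Current source I_test pushes 1 A into node 0 and draws it out of node 4.
KCL at each unknown node (sum of currents leaving = 0; resistances in Ω):
  Node 0: (V_0 - V_1)/110 - 1 = 0
  Node 1: (V_1 - V_0)/110 + (V_1 - V_2)/820 + (V_1 - V_5)/620 = 0
  Node 2: (V_2 - V_1)/820 + (V_2 - V_3)/240 + (V_2 - V_5)/82 = 0
  Node 3: (V_3 - V_2)/240 + (V_3 - 0)/1 + (V_3 - V_5)/8200 = 0
  Node 5: (V_5 - V_1)/620 + (V_5 - V_2)/82 + (V_5 - V_3)/8200 + (V_5 - 0)/270 = 0
Collecting terms (coefficients in siemens):
  0.009091·V_0 - 0.009091·V_1 = 1
  0.01192·V_1 - 0.009091·V_0 - 0.00122·V_2 - 0.001613·V_5 = 0
  0.01758·V_2 - 0.00122·V_1 - 0.004167·V_3 - 0.0122·V_5 = 0
  1.004·V_3 - 0.004167·V_2 - 0.000122·V_5 = 0
  0.01763·V_5 - 0.001613·V_1 - 0.0122·V_2 - 0.000122·V_3 = 0
Solving these 5 simultaneous equations (Gaussian elimination) gives:
  V_0 = 589 V, V_1 = 479 V, V_2 = 122.5 V, V_3 = 0.5239 V
  V_5 = 128.5 V
R_eq = V_0 / 1 A = 589 Ω

Final answer: 589 Ω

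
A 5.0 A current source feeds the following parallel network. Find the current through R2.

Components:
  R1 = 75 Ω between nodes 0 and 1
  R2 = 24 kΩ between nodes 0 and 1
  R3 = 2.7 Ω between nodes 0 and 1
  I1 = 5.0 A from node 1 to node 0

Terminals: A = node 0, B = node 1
All resistors sit directly between nodes 0 and 1, so they are in parallel and share one voltage V; the full source current 5 A splits among them.
1/R_par = 1/75 + 1/24000 + 1/2.7 = 0.3837 S  =>  R_par = 2.606 Ω
V = I × R_par = 5 × 2.606 = 13.03 V
I_R2 = V/R2 = 13.03/24000 = 0.0005429 A

Final answer: 0.0005429 A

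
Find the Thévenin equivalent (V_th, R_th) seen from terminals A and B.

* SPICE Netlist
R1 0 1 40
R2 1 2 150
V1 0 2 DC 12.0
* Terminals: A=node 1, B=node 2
Step 1 — V_th is the open-circuit voltage V_A - V_B (nothing connected across the terminals).
Nodal analysis, taking node 2 as the 0 V reference.
Source V1 fixes V_0 = 12 V.
KCL at each unknown node (sum of currents leaving = 0; resistances in Ω):
  Node 1: (V_1 - 12)/40 + (V_1 - 0)/150 = 0
Collecting terms: 0.03167 × V_1 = 0.3  =>  V_1 = 9.474 V
V_th = V_1 - V_2 = 9.474 - 0 = 9.474 V
Step 2 — R_th: zero the source — replace V1 by a short circuit (node 2 merges into node 0) — and find the resistance seen between A (node 1) and B (node 0).
Reduce the network between node 1 (A) and node 0 (B) by series/parallel combination:
  Rp1 = R1 ‖ R2 (parallel, both between nodes 0 and 1) = 1/(1/40 + 1/150) = 31.58 Ω
R_th = 31.58 Ω

Final answer: V_th = 9.474 V, R_th = 31.58 Ω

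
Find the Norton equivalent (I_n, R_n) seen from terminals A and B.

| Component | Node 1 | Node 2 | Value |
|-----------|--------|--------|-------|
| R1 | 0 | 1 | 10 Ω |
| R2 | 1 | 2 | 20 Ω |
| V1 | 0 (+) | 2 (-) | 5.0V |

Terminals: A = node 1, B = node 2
Find the Thévenin equivalent first; then I_n = V_th/R_th and R_n = R_th.
Step 1 — V_th is the open-circuit voltage V_A - V_B (nothing connected across the terminals).
Nodal analysis, taking node 2 as the 0 V reference.
Source V1 fixes V_0 = 5 V.
KCL at each unknown node (sum of currents leaving = 0; resistances in Ω):
  Node 1: (V_1 - 5)/10 + (V_1 - 0)/20 = 0
Collecting terms: 0.15 × V_1 = 0.5  =>  V_1 = 3.333 V
V_th = V_1 - V_2 = 3.333 - 0 = 3.333 V
Step 2 — R_th: zero the source — replace V1 by a short circuit (node 2 merges into node 0) — and find the resistance seen between A (node 1) and B (node 0).
Reduce the network between node 1 (A) and node 0 (B) by series/parallel combination:
  Rp1 = R1 ‖ R2 (parallel, both between nodes 0 and 1) = 1/(1/10 + 1/20) = 6.667 Ω
R_th = 6.667 Ω
I_n = V_th/R_th = 3.333/6.667 = 0.5 A, and R_n = R_th = 6.667 Ω

Final answer: I_n = 0.5 A, R_n = 6.667 Ω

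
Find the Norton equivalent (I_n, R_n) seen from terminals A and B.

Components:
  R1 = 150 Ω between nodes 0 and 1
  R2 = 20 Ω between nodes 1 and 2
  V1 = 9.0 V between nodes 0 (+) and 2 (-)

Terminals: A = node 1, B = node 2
Find the Thévenin equivalent first; then I_n = V_th/R_th and R_n = R_th.
Step 1 — V_th is the open-circuit voltage V_A - V_B (nothing connected across the terminals).
Nodal analysis, taking node 2 as the 0 V reference.
Source V1 fixes V_0 = 9 V.
KCL at each unknown node (sum of currents leaving = 0; resistances in Ω):
  Node 1: (V_1 - 9)/150 + (V_1 - 0)/20 = 0
Collecting terms: 0.05667 × V_1 = 0.06  =>  V_1 = 1.059 V
V_th = V_1 - V_2 = 1.059 - 0 = 1.059 V
Step 2 — R_th: zero the source — replace V1 by a short circuit (node 2 merges into node 0) — and find the resistance seen between A (node 1) and B (node 0).
Reduce the network between node 1 (A) and node 0 (B) by series/parallel combination:
  Rp1 = R1 ‖ R2 (parallel, both between nodes 0 and 1) = 1/(1/150 + 1/20) = 17.65 Ω
R_th = 17.65 Ω
I_n = V_th/R_th = 1.059/17.65 = 0.06 A, and R_n = R_th = 17.65 Ω

Final answer: I_n = 0.06 A, R_n = 17.65 Ω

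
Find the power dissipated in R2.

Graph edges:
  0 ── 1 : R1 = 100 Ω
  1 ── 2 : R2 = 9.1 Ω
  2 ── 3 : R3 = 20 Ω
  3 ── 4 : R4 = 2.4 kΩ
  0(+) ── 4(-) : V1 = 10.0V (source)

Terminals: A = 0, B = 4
Nodal analysis, taking node 4 as the 0 V reference.
Source V1 fixes V_0 = 10 V.
KCL at each unknown node (sum of currents leaving = 0; resistances in Ω):
  Node 1: (V_1 - 10)/100 + (V_1 - V_2)/9.1 = 0
  Node 2: (V_2 - V_1)/9.1 + (V_2 - V_3)/20 = 0
  Node 3: (V_3 - V_2)/20 + (V_3 - 0)/2400 = 0
Collecting terms (coefficients in siemens):
  0.1199·V_1 - 0.1099·V_2 = 0.1
  0.1599·V_2 - 0.1099·V_1 - 0.05·V_3 = 0
  0.05042·V_3 - 0.05·V_2 = 0
Solving these 3 simultaneous equations (Gaussian elimination) gives:
  V_1 = 9.605 V, V_2 = 9.569 V, V_3 = 9.49 V
I_R2 = (V_1 - V_2)/R2 = (9.605 - 9.569)/9.1 = 0.003954 A
P_R2 = I_R2² × R2 = (0.003954)² × 9.1 = 0.0001423 W

Final answer: 0.0001423 W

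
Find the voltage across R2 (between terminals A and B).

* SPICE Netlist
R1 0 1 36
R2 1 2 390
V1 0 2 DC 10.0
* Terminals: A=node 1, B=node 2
R1 and R2 are in series across V1 (node 0 → node 1 → node 2), and the output A–B is taken across R2, so this is a voltage divider.
Series current: I = V1/(R1 + R2) = 10/(36 + 390) = 10/426 = 0.02347 A
V_R2 = I × R2 = V1 × R2/(R1 + R2) = 10 × 390/426 = 9.155 V

Final answer: 9.155 V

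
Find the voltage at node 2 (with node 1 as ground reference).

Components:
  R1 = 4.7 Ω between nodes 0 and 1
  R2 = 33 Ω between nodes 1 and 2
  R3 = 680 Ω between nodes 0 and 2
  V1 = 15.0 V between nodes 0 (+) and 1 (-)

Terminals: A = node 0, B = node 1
Nodal analysis, taking node 1 as the 0 V reference.
Source V1 fixes V_0 = 15 V.
KCL at each unknown node (sum of currents leaving = 0; resistances in Ω):
  Node 2: (V_2 - 0)/33 + (V_2 - 15)/680 = 0
Collecting terms: 0.03177 × V_2 = 0.02206  =>  V_2 = 0.6942 V
The requested potential is V_2 = 0.6942 V.

Final answer: V_2 = 0.6942 V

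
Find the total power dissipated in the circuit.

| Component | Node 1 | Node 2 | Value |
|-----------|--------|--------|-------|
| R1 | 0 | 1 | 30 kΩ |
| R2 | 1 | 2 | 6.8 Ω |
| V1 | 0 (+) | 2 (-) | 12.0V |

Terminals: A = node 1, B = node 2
Nodal analysis, taking node 2 as the 0 V reference.
Source V1 fixes V_0 = 12 V.
KCL at each unknown node (sum of currents leaving = 0; resistances in Ω):
  Node 1: (V_1 - 12)/30000 + (V_1 - 0)/6.8 = 0
Collecting terms: 0.1471 × V_1 = 0.0004  =>  V_1 = 0.002719 V
Power in each resistor, P = (ΔV)²/R:
  P_R1 = (12 - 0.002719)²/30000 = 0.004798 W
  P_R2 = (0.002719 - 0)²/6.8 = 0.000001088 W
P_total = P_R1 + P_R2 = 0.004799 W

Final answer: 0.004799 W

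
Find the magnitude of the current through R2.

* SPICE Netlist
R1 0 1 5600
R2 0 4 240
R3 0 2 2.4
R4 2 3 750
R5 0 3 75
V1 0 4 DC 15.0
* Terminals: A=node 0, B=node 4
Nodal analysis, taking node 4 as the 0 V reference.
Source V1 fixes V_0 = 15 V.
KCL at each unknown node (sum of currents leaving = 0; resistances in Ω):
  Node 1: (V_1 - 15)/5600 = 0
  Node 2: (V_2 - 15)/2.4 + (V_2 - V_3)/750 = 0
  Node 3: (V_3 - V_2)/750 + (V_3 - 15)/75 = 0
Collecting terms (coefficients in siemens):
  0.0001786·V_1 = 0.002679
  0.418·V_2 - 0.001333·V_3 = 6.25
  0.01467·V_3 - 0.001333·V_2 = 0.2
Solving these 3 simultaneous equations (Gaussian elimination) gives:
  V_1 = 15 V, V_2 = 15 V, V_3 = 15 V
I_R2 = (V_0 - V_4)/R2 = (15 - 0)/240 = 0.0625 A
|I_R2| = 0.0625 A

Final answer: |I_R2| = 0.0625 A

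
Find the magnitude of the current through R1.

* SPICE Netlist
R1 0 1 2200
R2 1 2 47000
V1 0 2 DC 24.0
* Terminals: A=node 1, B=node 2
Nodal analysis, taking node 2 as the 0 V reference.
Source V1 fixes V_0 = 24 V.
KCL at each unknown node (sum of currents leaving = 0; resistances in Ω):
  Node 1: (V_1 - 24)/2200 + (V_1 - 0)/47000 = 0
Collecting terms: 0.0004758 × V_1 = 0.01091  =>  V_1 = 22.93 V
I_R1 = (V_0 - V_1)/R1 = (24 - 22.93)/2200 = 0.0004878 A
|I_R1| = 0.0004878 A

Final answer: |I_R1| = 0.0004878 A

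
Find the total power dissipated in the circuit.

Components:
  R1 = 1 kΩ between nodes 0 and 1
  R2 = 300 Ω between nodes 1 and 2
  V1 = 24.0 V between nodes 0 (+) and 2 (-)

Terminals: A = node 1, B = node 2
Nodal analysis, taking node 2 as the 0 V reference.
Source V1 fixes V_0 = 24 V.
KCL at each unknown node (sum of currents leaving = 0; resistances in Ω):
  Node 1: (V_1 - 24)/1000 + (V_1 - 0)/300 = 0
Collecting terms: 0.004333 × V_1 = 0.024  =>  V_1 = 5.538 V
Power in each resistor, P = (ΔV)²/R:
  P_R1 = (24 - 5.538)²/1000 = 0.3408 W
  P_R2 = (5.538 - 0)²/300 = 0.1022 W
P_total = P_R1 + P_R2 = 0.4431 W

Final answer: 0.4431 W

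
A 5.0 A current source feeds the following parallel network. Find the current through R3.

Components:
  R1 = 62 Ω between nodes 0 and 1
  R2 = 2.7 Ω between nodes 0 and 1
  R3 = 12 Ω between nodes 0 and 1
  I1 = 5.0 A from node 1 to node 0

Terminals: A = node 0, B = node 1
All resistors sit directly between nodes 0 and 1, so they are in parallel and share one voltage V; the full source current 5 A splits among them.
1/R_par = 1/62 + 1/2.7 + 1/12 = 0.4698 S  =>  R_par = 2.128 Ω
V = I × R_par = 5 × 2.128 = 10.64 V
I_R3 = V/R3 = 10.64/12 = 0.8868 A

Final answer: 0.8868 A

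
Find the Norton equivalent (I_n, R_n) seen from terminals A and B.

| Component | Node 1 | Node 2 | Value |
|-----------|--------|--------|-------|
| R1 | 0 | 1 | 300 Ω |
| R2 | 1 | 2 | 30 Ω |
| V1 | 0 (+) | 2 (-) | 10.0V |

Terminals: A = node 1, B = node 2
Find the Thévenin equivalent first; then I_n = V_th/R_th and R_n = R_th.
Step 1 — V_th is the open-circuit voltage V_A - V_B (nothing connected across the terminals).
Nodal analysis, taking node 2 as the 0 V reference.
Source V1 fixes V_0 = 10 V.
KCL at each unknown node (sum of currents leaving = 0; resistances in Ω):
  Node 1: (V_1 - 10)/300 + (V_1 - 0)/30 = 0
Collecting terms: 0.03667 × V_1 = 0.03333  =>  V_1 = 0.9091 V
V_th = V_1 - V_2 = 0.9091 - 0 = 0.9091 V
Step 2 — R_th: zero the source — replace V1 by a short circuit (node 2 merges into node 0) — and find the resistance seen between A (node 1) and B (node 0).
Reduce the network between node 1 (A) and node 0 (B) by series/parallel combination:
  Rp1 = R1 ‖ R2 (parallel, both between nodes 0 and 1) = 1/(1/300 + 1/30) = 27.27 Ω
R_th = 27.27 Ω
I_n = V_th/R_th = 0.9091/27.27 = 0.03333 A, and R_n = R_th = 27.27 Ω

Final answer: I_n = 0.03333 A, R_n = 27.27 Ω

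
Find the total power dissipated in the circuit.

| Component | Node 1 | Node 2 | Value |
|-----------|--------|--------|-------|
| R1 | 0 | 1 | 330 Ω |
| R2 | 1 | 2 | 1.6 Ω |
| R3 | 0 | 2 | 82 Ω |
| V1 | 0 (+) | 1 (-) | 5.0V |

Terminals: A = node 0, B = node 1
Nodal analysis, taking node 1 as the 0 V reference.
Source V1 fixes V_0 = 5 V.
KCL at each unknown node (sum of currents leaving = 0; resistances in Ω):
  Node 2: (V_2 - 0)/1.6 + (V_2 - 5)/82 = 0
Collecting terms: 0.6372 × V_2 = 0.06098  =>  V_2 = 0.09569 V
Power in each resistor, P = (ΔV)²/R:
  P_R1 = (5 - 0)²/330 = 0.07576 W
  P_R2 = (0 - 0.09569)²/1.6 = 0.005723 W
  P_R3 = (5 - 0.09569)²/82 = 0.2933 W
P_total = P_R1 + P_R2 + P_R3 = 0.3748 W

Final answer: 0.3748 W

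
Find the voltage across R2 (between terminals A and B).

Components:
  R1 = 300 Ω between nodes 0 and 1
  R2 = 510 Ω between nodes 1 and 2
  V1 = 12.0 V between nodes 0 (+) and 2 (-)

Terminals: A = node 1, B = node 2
R1 and R2 are in series across V1 (node 0 → node 1 → node 2), and the output A–B is taken across R2, so this is a voltage divider.
Series current: I = V1/(R1 + R2) = 12/(300 + 510) = 12/810 = 0.01481 A
V_R2 = I × R2 = V1 × R2/(R1 + R2) = 12 × 510/810 = 7.556 V

Final answer: 7.556 V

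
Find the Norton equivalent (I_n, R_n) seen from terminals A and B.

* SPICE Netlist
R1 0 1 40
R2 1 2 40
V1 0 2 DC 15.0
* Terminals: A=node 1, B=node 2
Find the Thévenin equivalent first; then I_n = V_th/R_th and R_n = R_th.
Step 1 — V_th is the open-circuit voltage V_A - V_B (nothing connected across the terminals).
Nodal analysis, taking node 2 as the 0 V reference.
Source V1 fixes V_0 = 15 V.
KCL at each unknown node (sum of currents leaving = 0; resistances in Ω):
  Node 1: (V_1 - 15)/40 + (V_1 - 0)/40 = 0
Collecting terms: 0.05 × V_1 = 0.375  =>  V_1 = 7.5 V
V_th = V_1 - V_2 = 7.5 - 0 = 7.5 V
Step 2 — R_th: zero the source — replace V1 by a short circuit (node 2 merges into node 0) — and find the resistance seen between A (node 1) and B (node 0).
Reduce the network between node 1 (A) and node 0 (B) by series/parallel combination:
  Rp1 = R1 ‖ R2 (parallel, both between nodes 0 and 1) = 1/(1/40 + 1/40) = 20 Ω
R_th = 20 Ω
I_n = V_th/R_th = 7.5/20 = 0.375 A, and R_n = R_th = 20 Ω

Final answer: I_n = 0.375 A, R_n = 20 Ω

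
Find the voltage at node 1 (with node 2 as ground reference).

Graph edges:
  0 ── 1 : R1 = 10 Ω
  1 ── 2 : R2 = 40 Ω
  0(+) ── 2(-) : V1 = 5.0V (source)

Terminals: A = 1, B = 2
Nodal analysis, taking node 2 as the 0 V reference.
Source V1 fixes V_0 = 5 V.
KCL at each unknown node (sum of currents leaving = 0; resistances in Ω):
  Node 1: (V_1 - 5)/10 + (V_1 - 0)/40 = 0
Collecting terms: 0.125 × V_1 = 0.5  =>  V_1 = 4 V
The requested potential is V_1 = 4 V.

Final answer: V_1 = 4 V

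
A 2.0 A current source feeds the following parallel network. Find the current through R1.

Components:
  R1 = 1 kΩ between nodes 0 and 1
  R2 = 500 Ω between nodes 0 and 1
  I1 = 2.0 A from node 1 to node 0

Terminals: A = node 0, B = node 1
All resistors sit directly between nodes 0 and 1, so they are in parallel and share one voltage V; the full source current 2 A splits among them.
1/R_par = 1/1000 + 1/500 = 0.003 S  =>  R_par = 333.3 Ω
V = I × R_par = 2 × 333.3 = 666.7 V
I_R1 = V/R1 = 666.7/1000 = 0.6667 A

Final answer: 0.6667 A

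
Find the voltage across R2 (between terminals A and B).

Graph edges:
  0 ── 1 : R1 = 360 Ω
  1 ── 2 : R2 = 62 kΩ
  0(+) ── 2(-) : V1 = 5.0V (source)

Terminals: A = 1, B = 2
R1 and R2 are in series across V1 (node 0 → node 1 → node 2), and the output A–B is taken across R2, so this is a voltage divider.
Series current: I = V1/(R1 + R2) = 5/(360 + 62000) = 5/62360 = 0.00008018 A
V_R2 = I × R2 = V1 × R2/(R1 + R2) = 5 × 62000/62360 = 4.971 V

Final answer: 4.971 V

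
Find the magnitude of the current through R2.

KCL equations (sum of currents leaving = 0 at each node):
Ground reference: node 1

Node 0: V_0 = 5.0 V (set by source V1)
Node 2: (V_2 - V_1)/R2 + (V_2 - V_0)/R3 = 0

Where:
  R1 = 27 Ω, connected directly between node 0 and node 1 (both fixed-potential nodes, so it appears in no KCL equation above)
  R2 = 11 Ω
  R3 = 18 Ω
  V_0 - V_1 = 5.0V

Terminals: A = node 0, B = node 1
Nodal analysis, taking node 1 as the 0 V reference.
Source V1 fixes V_0 = 5 V.
KCL at each unknown node (sum of currents leaving = 0; resistances in Ω):
  Node 2: (V_2 - 0)/11 + (V_2 - 5)/18 = 0
Collecting terms: 0.1465 × V_2 = 0.2778  =>  V_2 = 1.897 V
I_R2 = (V_1 - V_2)/R2 = (0 - 1.897)/11 = -0.1724 A
|I_R2| = 0.1724 A

Final answer: |I_R2| = 0.1724 A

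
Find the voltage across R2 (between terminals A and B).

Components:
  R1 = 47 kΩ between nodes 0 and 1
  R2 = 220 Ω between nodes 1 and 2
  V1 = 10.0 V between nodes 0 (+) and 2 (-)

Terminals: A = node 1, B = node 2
R1 and R2 are in series across V1 (node 0 → node 1 → node 2), and the output A–B is taken across R2, so this is a voltage divider.
Series current: I = V1/(R1 + R2) = 10/(47000 + 220) = 10/47220 = 0.0002118 A
V_R2 = I × R2 = V1 × R2/(R1 + R2) = 10 × 220/47220 = 0.04659 V

Final answer: 0.04659 V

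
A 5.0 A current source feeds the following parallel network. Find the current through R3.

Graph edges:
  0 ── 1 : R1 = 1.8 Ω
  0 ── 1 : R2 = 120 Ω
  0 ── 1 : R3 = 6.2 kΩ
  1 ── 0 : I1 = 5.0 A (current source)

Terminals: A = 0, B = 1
All resistors sit directly between nodes 0 and 1, so they are in parallel and share one voltage V; the full source current 5 A splits among them.
1/R_par = 1/1.8 + 1/120 + 1/6200 = 0.5641 S  =>  R_par = 1.773 Ω
V = I × R_par = 5 × 1.773 = 8.864 V
I_R3 = V/R3 = 8.864/6200 = 0.00143 A

Final answer: 0.00143 A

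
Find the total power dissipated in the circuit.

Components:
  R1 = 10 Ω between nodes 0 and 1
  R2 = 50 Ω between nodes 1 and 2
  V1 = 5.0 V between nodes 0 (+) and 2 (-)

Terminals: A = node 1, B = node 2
Nodal analysis, taking node 2 as the 0 V reference.
Source V1 fixes V_0 = 5 V.
KCL at each unknown node (sum of currents leaving = 0; resistances in Ω):
  Node 1: (V_1 - 5)/10 + (V_1 - 0)/50 = 0
Collecting terms: 0.12 × V_1 = 0.5  =>  V_1 = 4.167 V
Power in each resistor, P = (ΔV)²/R:
  P_R1 = (5 - 4.167)²/10 = 0.06944 W
  P_R2 = (4.167 - 0)²/50 = 0.3472 W
P_total = P_R1 + P_R2 = 0.4167 W

Final answer: 0.4167 W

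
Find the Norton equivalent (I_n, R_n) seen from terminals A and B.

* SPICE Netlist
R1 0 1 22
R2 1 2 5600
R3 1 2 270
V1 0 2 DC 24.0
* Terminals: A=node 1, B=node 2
Find the Thévenin equivalent first; then I_n = V_th/R_th and R_n = R_th.
Step 1 — V_th is the open-circuit voltage V_A - V_B (nothing connected across the terminals).
Nodal analysis, taking node 2 as the 0 V reference.
Source V1 fixes V_0 = 24 V.
KCL at each unknown node (sum of currents leaving = 0; resistances in Ω):
  Node 1: (V_1 - 24)/22 + (V_1 - 0)/5600 + (V_1 - 0)/270 = 0
Collecting terms: 0.04934 × V_1 = 1.091  =>  V_1 = 22.11 V
V_th = V_1 - V_2 = 22.11 - 0 = 22.11 V
Step 2 — R_th: zero the source — replace V1 by a short circuit (node 2 merges into node 0) — and find the resistance seen between A (node 1) and B (node 0).
Reduce the network between node 1 (A) and node 0 (B) by series/parallel combination:
  Rp1 = R1 ‖ R2 ‖ R3 (parallel, all between nodes 0 and 1) = 1/(1/22 + 1/5600 + 1/270) = 20.27 Ω
R_th = 20.27 Ω
I_n = V_th/R_th = 22.11/20.27 = 1.091 A, and R_n = R_th = 20.27 Ω

Final answer: I_n = 1.091 A, R_n = 20.27 Ω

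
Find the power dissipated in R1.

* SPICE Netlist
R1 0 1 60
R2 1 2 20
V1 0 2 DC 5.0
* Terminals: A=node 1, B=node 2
Nodal analysis, taking node 2 as the 0 V reference.
Source V1 fixes V_0 = 5 V.
KCL at each unknown node (sum of currents leaving = 0; resistances in Ω):
  Node 1: (V_1 - 5)/60 + (V_1 - 0)/20 = 0
Collecting terms: 0.06667 × V_1 = 0.08333  =>  V_1 = 1.25 V
I_R1 = (V_0 - V_1)/R1 = (5 - 1.25)/60 = 0.0625 A
P_R1 = I_R1² × R1 = (0.0625)² × 60 = 0.2344 W

Final answer: 0.2344 W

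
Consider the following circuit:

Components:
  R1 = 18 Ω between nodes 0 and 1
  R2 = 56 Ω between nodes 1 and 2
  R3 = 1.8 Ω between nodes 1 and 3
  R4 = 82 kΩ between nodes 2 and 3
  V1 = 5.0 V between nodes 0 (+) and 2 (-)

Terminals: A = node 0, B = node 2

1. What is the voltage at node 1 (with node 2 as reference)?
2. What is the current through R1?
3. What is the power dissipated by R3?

Nodal analysis, taking node 2 as the 0 V reference.
Source V1 fixes V_0 = 5 V.
KCL at each unknown node (sum of currents leaving = 0; resistances in Ω):
  Node 1: (V_1 - 5)/18 + (V_1 - 0)/56 + (V_1 - V_3)/1.8 = 0
  Node 3: (V_3 - V_1)/1.8 + (V_3 - 0)/82000 = 0
Collecting terms (coefficients in siemens):
  0.629·V_1 - 0.5556·V_3 = 0.2778
  0.5556·V_3 - 0.5556·V_1 = 0
Determinant D = (0.629)(0.5556) - (-0.5556)(-0.5556) = 0.04079
V_1 = [(0.2778)(0.5556) - (-0.5556)(0)]/D = 3.783 V
V_3 = [(0.629)(0) - (0.2778)(-0.5556)]/D = 3.783 V
Part 1:
  Read off the nodal solution: V_1 = 3.783 V
Part 2:
  I_R1 = (V_0 - V_1)/R1 = (5 - 3.783)/18 = 0.0676 A
  Magnitude: I_R1 = 0.0676 A
Part 3:
  I_R3 = (V_1 - V_3)/R3 = (3.783 - 3.783)/1.8 = 0.00004614 A
  P_R3 = I_R3² × R3 = (0.00004614)² × 1.8 = 0.000000003831 W

Final answers:
1. V_1 = 3.783 V
2. I_R1 = 0.0676 A
3. P_R3 = 3.831e-09 W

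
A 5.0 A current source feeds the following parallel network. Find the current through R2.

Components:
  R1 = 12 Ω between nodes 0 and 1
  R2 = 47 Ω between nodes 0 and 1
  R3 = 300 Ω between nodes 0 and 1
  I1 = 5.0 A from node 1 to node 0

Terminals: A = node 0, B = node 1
All resistors sit directly between nodes 0 and 1, so they are in parallel and share one voltage V; the full source current 5 A splits among them.
1/R_par = 1/12 + 1/47 + 1/300 = 0.1079 S  =>  R_par = 9.264 Ω
V = I × R_par = 5 × 9.264 = 46.32 V
I_R2 = V/R2 = 46.32/47 = 0.9855 A

Final answer: 0.9855 A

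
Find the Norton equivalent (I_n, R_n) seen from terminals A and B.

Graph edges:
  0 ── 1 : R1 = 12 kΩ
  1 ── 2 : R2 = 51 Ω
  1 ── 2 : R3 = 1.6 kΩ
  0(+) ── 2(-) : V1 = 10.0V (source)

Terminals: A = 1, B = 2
Find the Thévenin equivalent first; then I_n = V_th/R_th and R_n = R_th.
Step 1 — V_th is the open-circuit voltage V_A - V_B (nothing connected across the terminals).
Nodal analysis, taking node 2 as the 0 V reference.
Source V1 fixes V_0 = 10 V.
KCL at each unknown node (sum of currents leaving = 0; resistances in Ω):
  Node 1: (V_1 - 10)/12000 + (V_1 - 0)/51 + (V_1 - 0)/1600 = 0
Collecting terms: 0.02032 × V_1 = 0.0008333  =>  V_1 = 0.04102 V
V_th = V_1 - V_2 = 0.04102 - 0 = 0.04102 V
Step 2 — R_th: zero the source — replace V1 by a short circuit (node 2 merges into node 0) — and find the resistance seen between A (node 1) and B (node 0).
Reduce the network between node 1 (A) and node 0 (B) by series/parallel combination:
  Rp1 = R1 ‖ R2 ‖ R3 (parallel, all between nodes 0 and 1) = 1/(1/12000 + 1/51 + 1/1600) = 49.22 Ω
R_th = 49.22 Ω
I_n = V_th/R_th = 0.04102/49.22 = 0.0008333 A, and R_n = R_th = 49.22 Ω

Final answer: I_n = 0.0008333 A, R_n = 49.22 Ω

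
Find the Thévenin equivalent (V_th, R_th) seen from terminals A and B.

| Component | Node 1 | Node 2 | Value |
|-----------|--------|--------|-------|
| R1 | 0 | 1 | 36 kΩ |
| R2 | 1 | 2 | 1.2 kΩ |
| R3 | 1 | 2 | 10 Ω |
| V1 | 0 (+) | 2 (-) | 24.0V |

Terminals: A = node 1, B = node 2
Step 1 — V_th is the open-circuit voltage V_A - V_B (nothing connected across the terminals).
Nodal analysis, taking node 2 as the 0 V reference.
Source V1 fixes V_0 = 24 V.
KCL at each unknown node (sum of currents leaving = 0; resistances in Ω):
  Node 1: (V_1 - 24)/36000 + (V_1 - 0)/1200 + (V_1 - 0)/10 = 0
Collecting terms: 0.1009 × V_1 = 0.0006667  =>  V_1 = 0.00661 V
V_th = V_1 - V_2 = 0.00661 - 0 = 0.00661 V
Step 2 — R_th: zero the source — replace V1 by a short circuit (node 2 merges into node 0) — and find the resistance seen between A (node 1) and B (node 0).
Reduce the network between node 1 (A) and node 0 (B) by series/parallel combination:
  Rp1 = R1 ‖ R2 ‖ R3 (parallel, all between nodes 0 and 1) = 1/(1/36000 + 1/1200 + 1/10) = 9.915 Ω
R_th = 9.915 Ω

Final answer: V_th = 0.00661 V, R_th = 9.915 Ω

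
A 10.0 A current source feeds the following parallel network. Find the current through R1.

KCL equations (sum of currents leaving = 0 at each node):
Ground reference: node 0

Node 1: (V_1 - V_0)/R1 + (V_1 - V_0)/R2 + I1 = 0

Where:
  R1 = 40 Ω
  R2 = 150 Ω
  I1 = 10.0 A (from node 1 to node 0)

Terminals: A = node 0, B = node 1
All resistors sit directly between nodes 0 and 1, so they are in parallel and share one voltage V; the full source current 10 A splits among them.
1/R_par = 1/40 + 1/150 = 0.03167 S  =>  R_par = 31.58 Ω
V = I × R_par = 10 × 31.58 = 315.8 V
I_R1 = V/R1 = 315.8/40 = 7.895 A

Final answer: 7.895 A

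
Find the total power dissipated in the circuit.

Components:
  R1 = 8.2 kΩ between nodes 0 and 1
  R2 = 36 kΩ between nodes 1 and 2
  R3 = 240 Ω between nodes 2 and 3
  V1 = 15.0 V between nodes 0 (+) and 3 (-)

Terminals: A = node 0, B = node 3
Nodal analysis, taking node 3 as the 0 V reference.
Source V1 fixes V_0 = 15 V.
KCL at each unknown node (sum of currents leaving = 0; resistances in Ω):
  Node 1: (V_1 - 15)/8200 + (V_1 - V_2)/36000 = 0
  Node 2: (V_2 - V_1)/36000 + (V_2 - 0)/240 = 0
Collecting terms (coefficients in siemens):
  0.0001497·V_1 - 0.00002778·V_2 = 0.001829
  0.004194·V_2 - 0.00002778·V_1 = 0
Determinant D = (0.0001497)(0.004194) - (-0.00002778)(-0.00002778) = 0.0000006273
V_1 = [(0.001829)(0.004194) - (-0.00002778)(0)]/D = 12.23 V
V_2 = [(0.0001497)(0) - (0.001829)(-0.00002778)]/D = 0.08101 V
Power in each resistor, P = (ΔV)²/R:
  P_R1 = (15 - 12.23)²/8200 = 0.0009342 W
  P_R2 = (12.23 - 0.08101)²/36000 = 0.004101 W
  P_R3 = (0.08101 - 0)²/240 = 0.00002734 W
P_total = P_R1 + P_R2 + P_R3 = 0.005063 W

Final answer: 0.005063 W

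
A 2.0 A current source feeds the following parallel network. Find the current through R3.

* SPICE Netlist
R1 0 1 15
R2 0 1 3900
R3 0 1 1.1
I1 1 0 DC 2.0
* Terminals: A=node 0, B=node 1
All resistors sit directly between nodes 0 and 1, so they are in parallel and share one voltage V; the full source current 2 A splits among them.
1/R_par = 1/15 + 1/3900 + 1/1.1 = 0.976 S  =>  R_par = 1.025 Ω
V = I × R_par = 2 × 1.025 = 2.049 V
I_R3 = V/R3 = 2.049/1.1 = 1.863 A

Final answer: 1.863 A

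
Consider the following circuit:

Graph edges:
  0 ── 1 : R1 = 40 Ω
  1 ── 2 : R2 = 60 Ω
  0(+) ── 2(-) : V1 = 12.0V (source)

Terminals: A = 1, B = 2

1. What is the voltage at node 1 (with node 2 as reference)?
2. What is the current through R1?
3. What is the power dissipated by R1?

Nodal analysis, taking node 2 as the 0 V reference.
Source V1 fixes V_0 = 12 V.
KCL at each unknown node (sum of currents leaving = 0; resistances in Ω):
  Node 1: (V_1 - 12)/40 + (V_1 - 0)/60 = 0
Collecting terms: 0.04167 × V_1 = 0.3  =>  V_1 = 7.2 V
Part 1:
  Read off the nodal solution: V_1 = 7.2 V
Part 2:
  I_R1 = (V_0 - V_1)/R1 = (12 - 7.2)/40 = 0.12 A
  Magnitude: I_R1 = 0.12 A
Part 3:
  I_R1 = (V_0 - V_1)/R1 = (12 - 7.2)/40 = 0.12 A
  P_R1 = I_R1² × R1 = (0.12)² × 40 = 0.576 W

Final answers:
1. V_1 = 7.2 V
2. I_R1 = 0.12 A
3. P_R1 = 0.576 W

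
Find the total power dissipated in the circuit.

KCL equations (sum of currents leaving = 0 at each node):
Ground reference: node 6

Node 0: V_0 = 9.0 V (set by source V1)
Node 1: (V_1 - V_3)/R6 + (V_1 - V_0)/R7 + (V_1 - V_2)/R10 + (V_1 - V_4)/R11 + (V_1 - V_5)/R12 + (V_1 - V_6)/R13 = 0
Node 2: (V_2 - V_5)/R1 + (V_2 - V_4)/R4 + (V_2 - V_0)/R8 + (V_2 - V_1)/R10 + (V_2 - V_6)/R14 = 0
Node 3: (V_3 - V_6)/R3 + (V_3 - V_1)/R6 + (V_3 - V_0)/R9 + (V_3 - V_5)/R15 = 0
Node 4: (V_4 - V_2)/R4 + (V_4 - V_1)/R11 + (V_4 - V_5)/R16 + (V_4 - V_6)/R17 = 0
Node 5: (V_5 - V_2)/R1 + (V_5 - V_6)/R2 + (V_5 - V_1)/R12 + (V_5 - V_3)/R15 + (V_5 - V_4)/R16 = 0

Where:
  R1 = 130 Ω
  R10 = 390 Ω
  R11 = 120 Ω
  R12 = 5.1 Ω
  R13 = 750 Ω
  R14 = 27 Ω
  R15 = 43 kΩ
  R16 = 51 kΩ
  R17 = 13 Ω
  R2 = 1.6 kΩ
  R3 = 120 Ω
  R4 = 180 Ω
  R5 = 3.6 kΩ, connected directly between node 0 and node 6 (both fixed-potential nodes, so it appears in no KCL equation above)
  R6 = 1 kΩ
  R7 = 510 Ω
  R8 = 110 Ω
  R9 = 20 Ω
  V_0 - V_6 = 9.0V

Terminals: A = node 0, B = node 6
Nodal analysis, taking node 6 as the 0 V reference.
Source V1 fixes V_0 = 9 V.
KCL at each unknown node (sum of currents leaving = 0; resistances in Ω):
  Node 1: (V_1 - V_3)/1000 + (V_1 - 9)/510 + (V_1 - V_2)/390 + (V_1 - V_4)/120 + (V_1 - V_5)/5.1 + (V_1 - 0)/750 = 0
  Node 2: (V_2 - V_5)/130 + (V_2 - V_4)/180 + (V_2 - 9)/110 + (V_2 - V_1)/390 + (V_2 - 0)/27 = 0
  Node 3: (V_3 - 0)/120 + (V_3 - V_1)/1000 + (V_3 - 9)/20 + (V_3 - V_5)/43000 = 0
  Node 4: (V_4 - V_2)/180 + (V_4 - V_1)/120 + (V_4 - V_5)/51000 + (V_4 - 0)/13 = 0
  Node 5: (V_5 - V_2)/130 + (V_5 - 0)/1600 + (V_5 - V_1)/5.1 + (V_5 - V_3)/43000 + (V_5 - V_4)/51000 = 0
Collecting terms (coefficients in siemens):
  0.2113·V_1 - 0.002564·V_2 - 0.001·V_3 - 0.008333·V_4 - 0.1961·V_5 = 0.01765
  0.06194·V_2 - 0.002564·V_1 - 0.005556·V_4 - 0.007692·V_5 = 0.08182
  0.05936·V_3 - 0.001·V_1 - 0.00002326·V_5 = 0.45
  0.09083·V_4 - 0.008333·V_1 - 0.005556·V_2 - 0.00001961·V_5 = 0
  0.2044·V_5 - 0.1961·V_1 - 0.007692·V_2 - 0.00002326·V_3 - 0.00001961·V_4 = 0
Solving these 5 simultaneous equations (Gaussian elimination) gives:
  V_1 = 1.906 V, V_2 = 1.66 V, V_3 = 7.614 V, V_4 = 0.2768 V
  V_5 = 1.892 V
Power in each resistor, P = (ΔV)²/R:
  P_R1 = (1.66 - 1.892)²/130 = 0.000414 W
  P_R2 = (1.892 - 0)²/1600 = 0.002236 W
  P_R3 = (7.614 - 0)²/120 = 0.4831 W
  P_R4 = (1.66 - 0.2768)²/180 = 0.01062 W
  P_R5 = (9 - 0)²/3600 = 0.0225 W
  P_R6 = (1.906 - 7.614)²/1000 = 0.03258 W
  P_R7 = (9 - 1.906)²/510 = 0.09867 W
  P_R8 = (9 - 1.66)²/110 = 0.4898 W
  P_R9 = (9 - 7.614)²/20 = 0.09603 W
  P_R10 = (1.906 - 1.66)²/390 = 0.0001559 W
  P_R11 = (1.906 - 0.2768)²/120 = 0.02212 W
  P_R12 = (1.906 - 1.892)²/5.1 = 0.00004187 W
  P_R13 = (1.906 - 0)²/750 = 0.004845 W
  P_R14 = (1.66 - 0)²/27 = 0.102 W
  P_R15 = (7.614 - 1.892)²/43000 = 0.0007616 W
  P_R16 = (0.2768 - 1.892)²/51000 = 0.00005113 W
  P_R17 = (0.2768 - 0)²/13 = 0.005894 W
P_total = P_R1 + P_R2 + P_R3 + P_R4 + P_R5 + P_R6 + P_R7 + P_R8 + P_R9 + P_R10 + P_R11 + P_R12 + P_R13 + P_R14 + P_R15 + P_R16 + P_R17 = 1.372 W

Final answer: 1.372 W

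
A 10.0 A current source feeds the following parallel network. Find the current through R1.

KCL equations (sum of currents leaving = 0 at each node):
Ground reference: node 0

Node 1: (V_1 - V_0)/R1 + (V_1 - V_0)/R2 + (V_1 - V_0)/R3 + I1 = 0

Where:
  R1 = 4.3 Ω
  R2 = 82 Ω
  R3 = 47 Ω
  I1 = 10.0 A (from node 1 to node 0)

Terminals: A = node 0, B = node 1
All resistors sit directly between nodes 0 and 1, so they are in parallel and share one voltage V; the full source current 10 A splits among them.
1/R_par = 1/4.3 + 1/82 + 1/47 = 0.266 S  =>  R_par = 3.759 Ω
V = I × R_par = 10 × 3.759 = 37.59 V
I_R1 = V/R1 = 37.59/4.3 = 8.742 A

Final answer: 8.742 A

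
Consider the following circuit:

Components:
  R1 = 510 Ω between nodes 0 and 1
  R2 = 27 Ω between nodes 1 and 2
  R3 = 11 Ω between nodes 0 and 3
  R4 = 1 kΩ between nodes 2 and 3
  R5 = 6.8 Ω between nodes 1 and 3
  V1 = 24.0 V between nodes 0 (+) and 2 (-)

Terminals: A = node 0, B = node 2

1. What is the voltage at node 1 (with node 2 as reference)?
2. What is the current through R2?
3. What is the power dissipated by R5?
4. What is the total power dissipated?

Nodal analysis, taking node 2 as the 0 V reference.
Source V1 fixes V_0 = 24 V.
KCL at each unknown node (sum of currents leaving = 0; resistances in Ω):
  Node 1: (V_1 - 24)/510 + (V_1 - 0)/27 + (V_1 - V_3)/6.8 = 0
  Node 3: (V_3 - 24)/11 + (V_3 - 0)/1000 + (V_3 - V_1)/6.8 = 0
Collecting terms (coefficients in siemens):
  0.1861·V_1 - 0.1471·V_3 = 0.04706
  0.239·V_3 - 0.1471·V_1 = 2.182
Determinant D = (0.1861)(0.239) - (-0.1471)(-0.1471) = 0.02284
V_1 = [(0.04706)(0.239) - (-0.1471)(2.182)]/D = 14.54 V
V_3 = [(0.1861)(2.182) - (0.04706)(-0.1471)]/D = 18.08 V
Part 1:
  Read off the nodal solution: V_1 = 14.54 V
Part 2:
  I_R2 = (V_1 - V_2)/R2 = (14.54 - 0)/27 = 0.5386 A
  Magnitude: I_R2 = 0.5386 A
Part 3:
  I_R5 = (V_1 - V_3)/R5 = (14.54 - 18.08)/6.8 = -0.5201 A
  P_R5 = I_R5² × R5 = (-0.5201)² × 6.8 = 1.839 W
Part 4:
  Power in each resistor, P = (ΔV)²/R:
    P_R1 = (24 - 14.54)²/510 = 0.1753 W
    P_R2 = (14.54 - 0)²/27 = 7.834 W
    P_R3 = (24 - 18.08)²/11 = 3.186 W
    P_R4 = (0 - 18.08)²/1000 = 0.3269 W
    P_R5 = (14.54 - 18.08)²/6.8 = 1.839 W
  P_total = P_R1 + P_R2 + P_R3 + P_R4 + P_R5 = 13.36 W

Final answers:
1. V_1 = 14.54 V
2. I_R2 = 0.5386 A
3. P_R5 = 1.839 W
4. P_total = 13.36 W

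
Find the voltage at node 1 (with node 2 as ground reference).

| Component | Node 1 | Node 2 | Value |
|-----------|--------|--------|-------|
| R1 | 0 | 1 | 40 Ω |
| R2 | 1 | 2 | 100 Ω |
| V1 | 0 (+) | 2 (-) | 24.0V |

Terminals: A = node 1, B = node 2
Nodal analysis, taking node 2 as the 0 V reference.
Source V1 fixes V_0 = 24 V.
KCL at each unknown node (sum of currents leaving = 0; resistances in Ω):
  Node 1: (V_1 - 24)/40 + (V_1 - 0)/100 = 0
Collecting terms: 0.035 × V_1 = 0.6  =>  V_1 = 17.14 V
The requested potential is V_1 = 17.14 V.

Final answer: V_1 = 17.14 V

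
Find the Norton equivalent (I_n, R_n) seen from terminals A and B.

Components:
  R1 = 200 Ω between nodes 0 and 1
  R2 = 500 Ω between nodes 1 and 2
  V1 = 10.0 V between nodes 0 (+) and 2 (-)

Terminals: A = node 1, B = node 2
Find the Thévenin equivalent first; then I_n = V_th/R_th and R_n = R_th.
Step 1 — V_th is the open-circuit voltage V_A - V_B (nothing connected across the terminals).
Nodal analysis, taking node 2 as the 0 V reference.
Source V1 fixes V_0 = 10 V.
KCL at each unknown node (sum of currents leaving = 0; resistances in Ω):
  Node 1: (V_1 - 10)/200 + (V_1 - 0)/500 = 0
Collecting terms: 0.007 × V_1 = 0.05  =>  V_1 = 7.143 V
V_th = V_1 - V_2 = 7.143 - 0 = 7.143 V
Step 2 — R_th: zero the source — replace V1 by a short circuit (node 2 merges into node 0) — and find the resistance seen between A (node 1) and B (node 0).
Reduce the network between node 1 (A) and node 0 (B) by series/parallel combination:
  Rp1 = R1 ‖ R2 (parallel, both between nodes 0 and 1) = 1/(1/200 + 1/500) = 142.9 Ω
R_th = 142.9 Ω
I_n = V_th/R_th = 7.143/142.9 = 0.05 A, and R_n = R_th = 142.9 Ω

Final answer: I_n = 0.05 A, R_n = 142.9 Ω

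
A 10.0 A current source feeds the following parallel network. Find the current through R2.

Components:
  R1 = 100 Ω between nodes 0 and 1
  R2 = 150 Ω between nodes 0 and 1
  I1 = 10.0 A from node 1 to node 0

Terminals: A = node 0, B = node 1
All resistors sit directly between nodes 0 and 1, so they are in parallel and share one voltage V; the full source current 10 A splits among them.
1/R_par = 1/100 + 1/150 = 0.01667 S  =>  R_par = 60 Ω
V = I × R_par = 10 × 60 = 600 V
I_R2 = V/R2 = 600/150 = 4 A

Final answer: 4 A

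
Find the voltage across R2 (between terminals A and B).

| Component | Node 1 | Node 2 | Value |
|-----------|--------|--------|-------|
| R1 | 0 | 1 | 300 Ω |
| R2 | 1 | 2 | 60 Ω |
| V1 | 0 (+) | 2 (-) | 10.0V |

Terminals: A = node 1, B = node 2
R1 and R2 are in series across V1 (node 0 → node 1 → node 2), and the output A–B is taken across R2, so this is a voltage divider.
Series current: I = V1/(R1 + R2) = 10/(300 + 60) = 10/360 = 0.02778 A
V_R2 = I × R2 = V1 × R2/(R1 + R2) = 10 × 60/360 = 1.667 V

Final answer: 1.667 V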